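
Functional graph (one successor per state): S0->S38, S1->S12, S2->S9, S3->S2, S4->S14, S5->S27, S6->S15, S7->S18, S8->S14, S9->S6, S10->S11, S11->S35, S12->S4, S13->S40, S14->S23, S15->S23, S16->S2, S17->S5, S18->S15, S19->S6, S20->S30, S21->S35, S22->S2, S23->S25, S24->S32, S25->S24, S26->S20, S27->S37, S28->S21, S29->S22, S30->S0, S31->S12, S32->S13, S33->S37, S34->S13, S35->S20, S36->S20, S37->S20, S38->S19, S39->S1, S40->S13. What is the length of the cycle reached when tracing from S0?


Trace from S0 until a state repeats:
  S0 -> S38 -> S19 -> S6 -> S15 -> S23 -> S25 -> S24 -> S32 -> S13 -> S40 -> S13
S13 first seen at step 9, revisited at step 11.
Cycle length = 11 - 9 = 2

2


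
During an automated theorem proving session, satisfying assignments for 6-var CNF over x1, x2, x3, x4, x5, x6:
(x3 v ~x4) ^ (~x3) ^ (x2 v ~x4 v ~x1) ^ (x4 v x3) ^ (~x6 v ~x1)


CNF with 5 clauses over 6 vars (64 assignments).
An assignment satisfies CNF iff every clause has >=1 true literal.
Check each row (bits = x1,x2,x3,x4,x5,x6; clause T/F shown):
  row 0 [000000]: clauses=TTTFT -> 0
  row 1 [000001]: clauses=TTTFT -> 0
  row 2 [000010]: clauses=TTTFT -> 0
  row 3 [000011]: clauses=TTTFT -> 0
  row 4 [000100]: clauses=FTTTT -> 0
  (every remaining row is evaluated the same way; all 64 results are listed next)
Full result column, 8 rows per line (x1,x2,x3 fixed per line; x4,x5,x6 runs 000..111 left to right):
  rows 0-7 [x1,x2,x3=000]: 00000000  (ones: 0)
  rows 8-15 [x1,x2,x3=001]: 00000000  (ones: 0)
  rows 16-23 [x1,x2,x3=010]: 00000000  (ones: 0)
  rows 24-31 [x1,x2,x3=011]: 00000000  (ones: 0)
  rows 32-39 [x1,x2,x3=100]: 00000000  (ones: 0)
  rows 40-47 [x1,x2,x3=101]: 00000000  (ones: 0)
  rows 48-55 [x1,x2,x3=110]: 00000000  (ones: 0)
  rows 56-63 [x1,x2,x3=111]: 00000000  (ones: 0)
Satisfying assignments = 0+0+0+0+0+0+0+0 = 0

0


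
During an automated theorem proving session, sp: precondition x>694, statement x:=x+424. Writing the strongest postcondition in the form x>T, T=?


Formula: sp(P, x:=E) = exists old_x. (x = E[old_x/x]) AND P[old_x/x] (old_x is the value of x before the assignment; eliminate old_x by solving x = E[old_x/x] for old_x)
Step 1: Precondition P: x>694, i.e. old_x > 694
Step 2: Assignment gives x = old_x + 424, so old_x = x - 424
Step 3: Substitute into P: x - 424 > 694
Step 4: Simplify: x > 694+424 = 1118

1118


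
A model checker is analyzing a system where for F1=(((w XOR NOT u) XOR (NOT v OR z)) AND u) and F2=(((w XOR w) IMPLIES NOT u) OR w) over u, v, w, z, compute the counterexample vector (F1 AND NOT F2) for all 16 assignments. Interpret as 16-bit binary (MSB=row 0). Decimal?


F1 = (((w XOR NOT u) XOR (NOT v OR z)) AND u)
F2 = (((w XOR w) IMPLIES NOT u) OR w)
Counterexample to F1=>F2 is where F1=1 and F2=0.
Evaluate each row (bits = u,v,w,z, MSB first):
  row 0 [0000]: F1=0 F2=1 -> F1&~F2 -> 0
  row 1 [0001]: F1=0 F2=1 -> F1&~F2 -> 0
  row 2 [0010]: F1=0 F2=1 -> F1&~F2 -> 0
  row 3 [0011]: F1=0 F2=1 -> F1&~F2 -> 0
  row 4 [0100]: F1=0 F2=1 -> F1&~F2 -> 0
  row 5 [0101]: F1=0 F2=1 -> F1&~F2 -> 0
  row 6 [0110]: F1=0 F2=1 -> F1&~F2 -> 0
  row 7 [0111]: F1=0 F2=1 -> F1&~F2 -> 0
  row 8 [1000]: F1=1 F2=1 -> F1&~F2 -> 0
  row 9 [1001]: F1=1 F2=1 -> F1&~F2 -> 0
  row 10 [1010]: F1=0 F2=1 -> F1&~F2 -> 0
  row 11 [1011]: F1=0 F2=1 -> F1&~F2 -> 0
  row 12 [1100]: F1=0 F2=1 -> F1&~F2 -> 0
  row 13 [1101]: F1=1 F2=1 -> F1&~F2 -> 0
  row 14 [1110]: F1=1 F2=1 -> F1&~F2 -> 0
  row 15 [1111]: F1=0 F2=1 -> F1&~F2 -> 0
Full result column, 4 rows per line (u,v fixed per line; w,z runs 00..11 left to right):
  rows 0-3 [u,v=00]: 0000  = hex 0
  rows 4-7 [u,v=01]: 0000  = hex 0
  rows 8-11 [u,v=10]: 0000  = hex 0
  rows 12-15 [u,v=11]: 0000  = hex 0
Counterexample vector (row 0 .. row 15) = 0000000000000000
Output column grouped in 4s = 0000 0000 0000 0000 = 0x0000
Convert to decimal digit by digit (value = value*16 + digit):
  0 -> 0
  0*16 + 0 = 0
  0*16 + 0 = 0
  0*16 + 0 = 0
Decimal = 0

0


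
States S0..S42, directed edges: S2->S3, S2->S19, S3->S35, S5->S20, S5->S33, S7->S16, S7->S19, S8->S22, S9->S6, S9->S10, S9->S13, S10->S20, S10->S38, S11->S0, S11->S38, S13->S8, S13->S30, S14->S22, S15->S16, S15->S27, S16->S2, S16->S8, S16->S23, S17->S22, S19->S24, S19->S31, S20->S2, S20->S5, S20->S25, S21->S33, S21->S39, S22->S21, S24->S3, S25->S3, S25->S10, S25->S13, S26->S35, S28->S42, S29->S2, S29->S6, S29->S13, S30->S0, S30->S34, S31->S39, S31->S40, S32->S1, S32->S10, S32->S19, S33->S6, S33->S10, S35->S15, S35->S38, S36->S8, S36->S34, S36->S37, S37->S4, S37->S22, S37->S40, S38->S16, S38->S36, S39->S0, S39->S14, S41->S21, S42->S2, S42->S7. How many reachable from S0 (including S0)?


BFS from S0:
  layer 0: {S0}
Reachable set: {S0}
Count = 1

1


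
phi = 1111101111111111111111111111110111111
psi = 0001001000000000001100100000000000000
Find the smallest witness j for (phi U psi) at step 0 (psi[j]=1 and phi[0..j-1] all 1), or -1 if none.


(phi U psi) at 0: need smallest j with psi[j]=1 and phi[i]=1 for all i in [0,j).
Scan from step 0:
  step 0: phi=1, psi=0 -> continue
  step 1: phi=1, psi=0 -> continue
  step 2: phi=1, psi=0 -> continue
  step 3: psi=1 and phi held for [0,3) -> witness found
Witness step = 3

3


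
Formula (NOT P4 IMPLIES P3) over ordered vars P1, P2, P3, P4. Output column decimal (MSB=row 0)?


Formula: (NOT P4 IMPLIES P3) over P1, P2, P3, P4 (16 rows)
Evaluate each row (bits = P1,P2,P3,P4, MSB first):
  row 0 [0000]: (NOT 0 IMPLIES 0) -> 0
  row 1 [0001]: (NOT 1 IMPLIES 0) -> 1
  row 2 [0010]: (NOT 0 IMPLIES 1) -> 1
  row 3 [0011]: (NOT 1 IMPLIES 1) -> 1
  row 4 [0100]: (NOT 0 IMPLIES 0) -> 0
  row 5 [0101]: (NOT 1 IMPLIES 0) -> 1
  row 6 [0110]: (NOT 0 IMPLIES 1) -> 1
  row 7 [0111]: (NOT 1 IMPLIES 1) -> 1
  row 8 [1000]: (NOT 0 IMPLIES 0) -> 0
  row 9 [1001]: (NOT 1 IMPLIES 0) -> 1
  row 10 [1010]: (NOT 0 IMPLIES 1) -> 1
  row 11 [1011]: (NOT 1 IMPLIES 1) -> 1
  row 12 [1100]: (NOT 0 IMPLIES 0) -> 0
  row 13 [1101]: (NOT 1 IMPLIES 0) -> 1
  row 14 [1110]: (NOT 0 IMPLIES 1) -> 1
  row 15 [1111]: (NOT 1 IMPLIES 1) -> 1
Full result column, 4 rows per line (P1,P2 fixed per line; P3,P4 runs 00..11 left to right):
  rows 0-3 [P1,P2=00]: 0111  = hex 7
  rows 4-7 [P1,P2=01]: 0111  = hex 7
  rows 8-11 [P1,P2=10]: 0111  = hex 7
  rows 12-15 [P1,P2=11]: 0111  = hex 7
Output column (row 0 .. row 15) = 0111011101110111
Output column grouped in 4s = 0111 0111 0111 0111 = 0x7777
Convert to decimal digit by digit (value = value*16 + digit):
  7 -> 7
  7*16 + 7 = 119
  119*16 + 7 = 1911
  1911*16 + 7 = 30583
Decimal = 30583

30583


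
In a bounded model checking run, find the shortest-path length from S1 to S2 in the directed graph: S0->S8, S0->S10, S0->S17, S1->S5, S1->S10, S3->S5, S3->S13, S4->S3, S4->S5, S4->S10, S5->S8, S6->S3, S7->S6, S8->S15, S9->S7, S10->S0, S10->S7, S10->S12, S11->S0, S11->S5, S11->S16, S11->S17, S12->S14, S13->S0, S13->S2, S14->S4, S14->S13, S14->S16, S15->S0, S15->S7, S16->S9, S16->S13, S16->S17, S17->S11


BFS layer-by-layer from S1:
  dist 0: {S1}
  dist 1: {S5, S10}
  dist 2: {S0, S7, S8, S12}
  dist 3: {S6, S14, S15, S17}
  dist 4: {S3, S4, S11, S13, S16}
  dist 5: {S2, S9}
  -> S2 reached at distance 5
Shortest path length = 5

5


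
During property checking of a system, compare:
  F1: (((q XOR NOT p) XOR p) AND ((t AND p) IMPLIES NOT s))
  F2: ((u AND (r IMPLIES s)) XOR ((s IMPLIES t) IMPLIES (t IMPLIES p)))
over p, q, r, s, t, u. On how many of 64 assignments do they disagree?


F1 = (((q XOR NOT p) XOR p) AND ((t AND p) IMPLIES NOT s))
F2 = ((u AND (r IMPLIES s)) XOR ((s IMPLIES t) IMPLIES (t IMPLIES p)))
Evaluate both on each of 64 rows (bits = p,q,r,s,t,u):
  row 0 [000000]: F1=1 F2=1 -> 0
  row 1 [000001]: F1=1 F2=0 (differ) -> 1
  row 2 [000010]: F1=1 F2=0 (differ) -> 1
  row 3 [000011]: F1=1 F2=1 -> 0
  row 4 [000100]: F1=1 F2=1 -> 0
  (every remaining row is evaluated the same way; all 64 results are listed next)
Full result column, 8 rows per line (p,q,r fixed per line; s,t,u runs 000..111 left to right):
  rows 0-7 [p,q,r=000]: 01100110  (ones: 4)
  rows 8-15 [p,q,r=001]: 00110110  (ones: 4)
  rows 16-23 [p,q,r=010]: 10011001  (ones: 4)
  rows 24-31 [p,q,r=011]: 11001001  (ones: 4)
  rows 32-39 [p,q,r=100]: 01010110  (ones: 4)
  rows 40-47 [p,q,r=101]: 00000110  (ones: 2)
  rows 48-55 [p,q,r=110]: 10101010  (ones: 4)
  rows 56-63 [p,q,r=111]: 11111010  (ones: 6)
Disagreements = 4+4+4+4+4+2+4+6 = 32

32


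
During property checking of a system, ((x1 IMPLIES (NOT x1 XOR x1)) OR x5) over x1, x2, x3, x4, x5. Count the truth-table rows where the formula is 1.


Formula: ((x1 IMPLIES (NOT x1 XOR x1)) OR x5) over 5 vars (32 rows)
Evaluate each row (x1, x2, x3, x4, x5 as bits, MSB first):
  row 0 [00000]: ((0 IMPLIES (NOT 0 XOR 0)) OR 0) -> 1
  row 1 [00001]: ((0 IMPLIES (NOT 0 XOR 0)) OR 1) -> 1
  row 2 [00010]: ((0 IMPLIES (NOT 0 XOR 0)) OR 0) -> 1
  row 3 [00011]: ((0 IMPLIES (NOT 0 XOR 0)) OR 1) -> 1
  row 4 [00100]: ((0 IMPLIES (NOT 0 XOR 0)) OR 0) -> 1
  row 5 [00101]: ((0 IMPLIES (NOT 0 XOR 0)) OR 1) -> 1
  row 6 [00110]: ((0 IMPLIES (NOT 0 XOR 0)) OR 0) -> 1
  row 7 [00111]: ((0 IMPLIES (NOT 0 XOR 0)) OR 1) -> 1
  row 8 [01000]: ((0 IMPLIES (NOT 0 XOR 0)) OR 0) -> 1
  row 9 [01001]: ((0 IMPLIES (NOT 0 XOR 0)) OR 1) -> 1
  row 10 [01010]: ((0 IMPLIES (NOT 0 XOR 0)) OR 0) -> 1
  row 11 [01011]: ((0 IMPLIES (NOT 0 XOR 0)) OR 1) -> 1
  row 12 [01100]: ((0 IMPLIES (NOT 0 XOR 0)) OR 0) -> 1
  row 13 [01101]: ((0 IMPLIES (NOT 0 XOR 0)) OR 1) -> 1
  row 14 [01110]: ((0 IMPLIES (NOT 0 XOR 0)) OR 0) -> 1
  row 15 [01111]: ((0 IMPLIES (NOT 0 XOR 0)) OR 1) -> 1
  row 16 [10000]: ((1 IMPLIES (NOT 1 XOR 1)) OR 0) -> 1
  row 17 [10001]: ((1 IMPLIES (NOT 1 XOR 1)) OR 1) -> 1
  row 18 [10010]: ((1 IMPLIES (NOT 1 XOR 1)) OR 0) -> 1
  row 19 [10011]: ((1 IMPLIES (NOT 1 XOR 1)) OR 1) -> 1
  row 20 [10100]: ((1 IMPLIES (NOT 1 XOR 1)) OR 0) -> 1
  row 21 [10101]: ((1 IMPLIES (NOT 1 XOR 1)) OR 1) -> 1
  row 22 [10110]: ((1 IMPLIES (NOT 1 XOR 1)) OR 0) -> 1
  row 23 [10111]: ((1 IMPLIES (NOT 1 XOR 1)) OR 1) -> 1
  row 24 [11000]: ((1 IMPLIES (NOT 1 XOR 1)) OR 0) -> 1
  row 25 [11001]: ((1 IMPLIES (NOT 1 XOR 1)) OR 1) -> 1
  row 26 [11010]: ((1 IMPLIES (NOT 1 XOR 1)) OR 0) -> 1
  row 27 [11011]: ((1 IMPLIES (NOT 1 XOR 1)) OR 1) -> 1
  row 28 [11100]: ((1 IMPLIES (NOT 1 XOR 1)) OR 0) -> 1
  row 29 [11101]: ((1 IMPLIES (NOT 1 XOR 1)) OR 1) -> 1
  row 30 [11110]: ((1 IMPLIES (NOT 1 XOR 1)) OR 0) -> 1
  row 31 [11111]: ((1 IMPLIES (NOT 1 XOR 1)) OR 1) -> 1
Full result column, 8 rows per line (x1,x2 fixed per line; x3,x4,x5 runs 000..111 left to right):
  rows 0-7 [x1,x2=00]: 11111111  (ones: 8)
  rows 8-15 [x1,x2=01]: 11111111  (ones: 8)
  rows 16-23 [x1,x2=10]: 11111111  (ones: 8)
  rows 24-31 [x1,x2=11]: 11111111  (ones: 8)
Count of 1-rows = 8+8+8+8 = 32

32


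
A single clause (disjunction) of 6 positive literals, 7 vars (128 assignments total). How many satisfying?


Step 1: Total=2^7=128
Step 2: Unsat when all 6 false: 2^1=2
Step 3: Sat=128-2=126

126


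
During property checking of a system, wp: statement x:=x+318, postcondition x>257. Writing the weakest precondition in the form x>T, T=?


Formula: wp(x:=E, P) = P[E/x] (substitute E for x in postcondition)
Step 1: Postcondition: x>257
Step 2: Substitute x+318 for x: x+318>257
Step 3: Solve for x: x > 257-318 = -61

-61


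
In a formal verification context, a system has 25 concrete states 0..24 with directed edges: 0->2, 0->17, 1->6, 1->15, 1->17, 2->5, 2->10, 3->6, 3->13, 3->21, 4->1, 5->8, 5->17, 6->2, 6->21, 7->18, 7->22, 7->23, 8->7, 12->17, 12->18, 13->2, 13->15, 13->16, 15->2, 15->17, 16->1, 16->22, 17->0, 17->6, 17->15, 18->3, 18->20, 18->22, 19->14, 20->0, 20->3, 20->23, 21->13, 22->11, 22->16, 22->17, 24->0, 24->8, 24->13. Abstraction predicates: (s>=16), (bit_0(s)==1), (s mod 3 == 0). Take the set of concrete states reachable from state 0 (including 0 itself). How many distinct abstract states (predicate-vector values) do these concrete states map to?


BFS from 0:
Concrete reachable: {0, 1, 2, 3, 5, 6, 7, 8, 10, 11, 13, 15, 16, 17, 18, 20, 21, 22, 23}
Abstract via predicates (s>=16), (bit_0(s)==1), (s mod 3 == 0):
  (0,0,0) <- {2, 8, 10}
  (0,0,1) <- {0, 6}
  (0,1,0) <- {1, 5, 7, 11, 13}
  (0,1,1) <- {3, 15}
  (1,0,0) <- {16, 20, 22}
  (1,0,1) <- {18}
  (1,1,0) <- {17, 23}
  (1,1,1) <- {21}
Distinct abstract states = 8

8


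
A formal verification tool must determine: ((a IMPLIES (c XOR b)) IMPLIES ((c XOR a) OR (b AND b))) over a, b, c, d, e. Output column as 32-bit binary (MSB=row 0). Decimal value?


Formula: ((a IMPLIES (c XOR b)) IMPLIES ((c XOR a) OR (b AND b))) over a, b, c, d, e (32 rows)
Evaluate each row (bits = a,b,c,d,e, MSB first):
  row 0 [00000]: ((0 IMPLIES (0 XOR 0)) IMPLIES ((0 XOR 0) OR (0 AND 0))) -> 0
  row 1 [00001]: ((0 IMPLIES (0 XOR 0)) IMPLIES ((0 XOR 0) OR (0 AND 0))) -> 0
  row 2 [00010]: ((0 IMPLIES (0 XOR 0)) IMPLIES ((0 XOR 0) OR (0 AND 0))) -> 0
  row 3 [00011]: ((0 IMPLIES (0 XOR 0)) IMPLIES ((0 XOR 0) OR (0 AND 0))) -> 0
  row 4 [00100]: ((0 IMPLIES (1 XOR 0)) IMPLIES ((1 XOR 0) OR (0 AND 0))) -> 1
  row 5 [00101]: ((0 IMPLIES (1 XOR 0)) IMPLIES ((1 XOR 0) OR (0 AND 0))) -> 1
  row 6 [00110]: ((0 IMPLIES (1 XOR 0)) IMPLIES ((1 XOR 0) OR (0 AND 0))) -> 1
  row 7 [00111]: ((0 IMPLIES (1 XOR 0)) IMPLIES ((1 XOR 0) OR (0 AND 0))) -> 1
  row 8 [01000]: ((0 IMPLIES (0 XOR 1)) IMPLIES ((0 XOR 0) OR (1 AND 1))) -> 1
  row 9 [01001]: ((0 IMPLIES (0 XOR 1)) IMPLIES ((0 XOR 0) OR (1 AND 1))) -> 1
  row 10 [01010]: ((0 IMPLIES (0 XOR 1)) IMPLIES ((0 XOR 0) OR (1 AND 1))) -> 1
  row 11 [01011]: ((0 IMPLIES (0 XOR 1)) IMPLIES ((0 XOR 0) OR (1 AND 1))) -> 1
  row 12 [01100]: ((0 IMPLIES (1 XOR 1)) IMPLIES ((1 XOR 0) OR (1 AND 1))) -> 1
  row 13 [01101]: ((0 IMPLIES (1 XOR 1)) IMPLIES ((1 XOR 0) OR (1 AND 1))) -> 1
  row 14 [01110]: ((0 IMPLIES (1 XOR 1)) IMPLIES ((1 XOR 0) OR (1 AND 1))) -> 1
  row 15 [01111]: ((0 IMPLIES (1 XOR 1)) IMPLIES ((1 XOR 0) OR (1 AND 1))) -> 1
  row 16 [10000]: ((1 IMPLIES (0 XOR 0)) IMPLIES ((0 XOR 1) OR (0 AND 0))) -> 1
  row 17 [10001]: ((1 IMPLIES (0 XOR 0)) IMPLIES ((0 XOR 1) OR (0 AND 0))) -> 1
  row 18 [10010]: ((1 IMPLIES (0 XOR 0)) IMPLIES ((0 XOR 1) OR (0 AND 0))) -> 1
  row 19 [10011]: ((1 IMPLIES (0 XOR 0)) IMPLIES ((0 XOR 1) OR (0 AND 0))) -> 1
  row 20 [10100]: ((1 IMPLIES (1 XOR 0)) IMPLIES ((1 XOR 1) OR (0 AND 0))) -> 0
  row 21 [10101]: ((1 IMPLIES (1 XOR 0)) IMPLIES ((1 XOR 1) OR (0 AND 0))) -> 0
  row 22 [10110]: ((1 IMPLIES (1 XOR 0)) IMPLIES ((1 XOR 1) OR (0 AND 0))) -> 0
  row 23 [10111]: ((1 IMPLIES (1 XOR 0)) IMPLIES ((1 XOR 1) OR (0 AND 0))) -> 0
  row 24 [11000]: ((1 IMPLIES (0 XOR 1)) IMPLIES ((0 XOR 1) OR (1 AND 1))) -> 1
  row 25 [11001]: ((1 IMPLIES (0 XOR 1)) IMPLIES ((0 XOR 1) OR (1 AND 1))) -> 1
  row 26 [11010]: ((1 IMPLIES (0 XOR 1)) IMPLIES ((0 XOR 1) OR (1 AND 1))) -> 1
  row 27 [11011]: ((1 IMPLIES (0 XOR 1)) IMPLIES ((0 XOR 1) OR (1 AND 1))) -> 1
  row 28 [11100]: ((1 IMPLIES (1 XOR 1)) IMPLIES ((1 XOR 1) OR (1 AND 1))) -> 1
  row 29 [11101]: ((1 IMPLIES (1 XOR 1)) IMPLIES ((1 XOR 1) OR (1 AND 1))) -> 1
  row 30 [11110]: ((1 IMPLIES (1 XOR 1)) IMPLIES ((1 XOR 1) OR (1 AND 1))) -> 1
  row 31 [11111]: ((1 IMPLIES (1 XOR 1)) IMPLIES ((1 XOR 1) OR (1 AND 1))) -> 1
Full result column, 4 rows per line (a,b,c fixed per line; d,e runs 00..11 left to right):
  rows 0-3 [a,b,c=000]: 0000  = hex 0
  rows 4-7 [a,b,c=001]: 1111  = hex F
  rows 8-11 [a,b,c=010]: 1111  = hex F
  rows 12-15 [a,b,c=011]: 1111  = hex F
  rows 16-19 [a,b,c=100]: 1111  = hex F
  rows 20-23 [a,b,c=101]: 0000  = hex 0
  rows 24-27 [a,b,c=110]: 1111  = hex F
  rows 28-31 [a,b,c=111]: 1111  = hex F
Output column (row 0 .. row 31) = 00001111111111111111000011111111
Output column grouped in 4s = 0000 1111 1111 1111 1111 0000 1111 1111 = 0x0FFFF0FF
Convert to decimal digit by digit (value = value*16 + digit):
  0 -> 0
  0*16 + 15 (F) = 15
  15*16 + 15 (F) = 255
  255*16 + 15 (F) = 4095
  4095*16 + 15 (F) = 65535
  65535*16 + 0 = 1048560
  1048560*16 + 15 (F) = 16776975
  16776975*16 + 15 (F) = 268431615
Decimal = 268431615

268431615


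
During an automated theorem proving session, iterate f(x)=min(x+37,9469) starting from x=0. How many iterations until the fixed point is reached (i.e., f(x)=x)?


Step 1: x=0, cap=9469, increment=37
Step 2: x grows by 37 each step until capped at 9469; fixed point is x=9469
Step 3: iterations = ceil(9469/37) = 256

256


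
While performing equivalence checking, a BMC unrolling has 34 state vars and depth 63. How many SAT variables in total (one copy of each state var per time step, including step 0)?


BMC unrolls to depth k, creating one copy of each state var for steps 0..k.
Step count = 63 + 1 = 64 (steps 0 through 63)
Vars per step = 34
Total = 34 * 64 = 2176

2176


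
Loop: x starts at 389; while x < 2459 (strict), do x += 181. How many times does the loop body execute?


Step 1: x goes from 389 toward 2459 by 181; the body runs while x<2459, so iterations = ceil((bound-start)/step)
Step 2: Distance=2070
Step 3: ceil(2070/181)=12

12


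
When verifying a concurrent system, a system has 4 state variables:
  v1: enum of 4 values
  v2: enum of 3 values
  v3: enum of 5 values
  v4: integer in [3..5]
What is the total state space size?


State space = product of domain sizes of all variables.
Domain sizes:
  v1 (enum of 4 values): 4
  v2 (enum of 3 values): 3
  v3 (enum of 5 values): 5
  v4 (integer in [3..5]): 3
Product = 4 * 3 * 5 * 3 = 180

180


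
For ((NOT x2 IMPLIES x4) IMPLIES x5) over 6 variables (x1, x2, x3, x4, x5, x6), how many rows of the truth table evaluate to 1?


Formula: ((NOT x2 IMPLIES x4) IMPLIES x5) over 6 vars (64 rows)
Evaluate each row (x1, x2, x3, x4, x5, x6 as bits, MSB first):
  row 0 [000000]: ((NOT 0 IMPLIES 0) IMPLIES 0) -> 1
  row 1 [000001]: ((NOT 0 IMPLIES 0) IMPLIES 0) -> 1
  row 2 [000010]: ((NOT 0 IMPLIES 0) IMPLIES 1) -> 1
  row 3 [000011]: ((NOT 0 IMPLIES 0) IMPLIES 1) -> 1
  row 4 [000100]: ((NOT 0 IMPLIES 1) IMPLIES 0) -> 0
  (every remaining row is evaluated the same way; all 64 results are listed next)
Full result column, 8 rows per line (x1,x2,x3 fixed per line; x4,x5,x6 runs 000..111 left to right):
  rows 0-7 [x1,x2,x3=000]: 11110011  (ones: 6)
  rows 8-15 [x1,x2,x3=001]: 11110011  (ones: 6)
  rows 16-23 [x1,x2,x3=010]: 00110011  (ones: 4)
  rows 24-31 [x1,x2,x3=011]: 00110011  (ones: 4)
  rows 32-39 [x1,x2,x3=100]: 11110011  (ones: 6)
  rows 40-47 [x1,x2,x3=101]: 11110011  (ones: 6)
  rows 48-55 [x1,x2,x3=110]: 00110011  (ones: 4)
  rows 56-63 [x1,x2,x3=111]: 00110011  (ones: 4)
Count of 1-rows = 6+6+4+4+6+6+4+4 = 40

40


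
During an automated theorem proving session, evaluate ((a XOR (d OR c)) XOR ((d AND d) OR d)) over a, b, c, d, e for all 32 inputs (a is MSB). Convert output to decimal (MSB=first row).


Formula: ((a XOR (d OR c)) XOR ((d AND d) OR d)) over a, b, c, d, e (32 rows)
Evaluate each row (bits = a,b,c,d,e, MSB first):
  row 0 [00000]: ((0 XOR (0 OR 0)) XOR ((0 AND 0) OR 0)) -> 0
  row 1 [00001]: ((0 XOR (0 OR 0)) XOR ((0 AND 0) OR 0)) -> 0
  row 2 [00010]: ((0 XOR (1 OR 0)) XOR ((1 AND 1) OR 1)) -> 0
  row 3 [00011]: ((0 XOR (1 OR 0)) XOR ((1 AND 1) OR 1)) -> 0
  row 4 [00100]: ((0 XOR (0 OR 1)) XOR ((0 AND 0) OR 0)) -> 1
  row 5 [00101]: ((0 XOR (0 OR 1)) XOR ((0 AND 0) OR 0)) -> 1
  row 6 [00110]: ((0 XOR (1 OR 1)) XOR ((1 AND 1) OR 1)) -> 0
  row 7 [00111]: ((0 XOR (1 OR 1)) XOR ((1 AND 1) OR 1)) -> 0
  row 8 [01000]: ((0 XOR (0 OR 0)) XOR ((0 AND 0) OR 0)) -> 0
  row 9 [01001]: ((0 XOR (0 OR 0)) XOR ((0 AND 0) OR 0)) -> 0
  row 10 [01010]: ((0 XOR (1 OR 0)) XOR ((1 AND 1) OR 1)) -> 0
  row 11 [01011]: ((0 XOR (1 OR 0)) XOR ((1 AND 1) OR 1)) -> 0
  row 12 [01100]: ((0 XOR (0 OR 1)) XOR ((0 AND 0) OR 0)) -> 1
  row 13 [01101]: ((0 XOR (0 OR 1)) XOR ((0 AND 0) OR 0)) -> 1
  row 14 [01110]: ((0 XOR (1 OR 1)) XOR ((1 AND 1) OR 1)) -> 0
  row 15 [01111]: ((0 XOR (1 OR 1)) XOR ((1 AND 1) OR 1)) -> 0
  row 16 [10000]: ((1 XOR (0 OR 0)) XOR ((0 AND 0) OR 0)) -> 1
  row 17 [10001]: ((1 XOR (0 OR 0)) XOR ((0 AND 0) OR 0)) -> 1
  row 18 [10010]: ((1 XOR (1 OR 0)) XOR ((1 AND 1) OR 1)) -> 1
  row 19 [10011]: ((1 XOR (1 OR 0)) XOR ((1 AND 1) OR 1)) -> 1
  row 20 [10100]: ((1 XOR (0 OR 1)) XOR ((0 AND 0) OR 0)) -> 0
  row 21 [10101]: ((1 XOR (0 OR 1)) XOR ((0 AND 0) OR 0)) -> 0
  row 22 [10110]: ((1 XOR (1 OR 1)) XOR ((1 AND 1) OR 1)) -> 1
  row 23 [10111]: ((1 XOR (1 OR 1)) XOR ((1 AND 1) OR 1)) -> 1
  row 24 [11000]: ((1 XOR (0 OR 0)) XOR ((0 AND 0) OR 0)) -> 1
  row 25 [11001]: ((1 XOR (0 OR 0)) XOR ((0 AND 0) OR 0)) -> 1
  row 26 [11010]: ((1 XOR (1 OR 0)) XOR ((1 AND 1) OR 1)) -> 1
  row 27 [11011]: ((1 XOR (1 OR 0)) XOR ((1 AND 1) OR 1)) -> 1
  row 28 [11100]: ((1 XOR (0 OR 1)) XOR ((0 AND 0) OR 0)) -> 0
  row 29 [11101]: ((1 XOR (0 OR 1)) XOR ((0 AND 0) OR 0)) -> 0
  row 30 [11110]: ((1 XOR (1 OR 1)) XOR ((1 AND 1) OR 1)) -> 1
  row 31 [11111]: ((1 XOR (1 OR 1)) XOR ((1 AND 1) OR 1)) -> 1
Full result column, 4 rows per line (a,b,c fixed per line; d,e runs 00..11 left to right):
  rows 0-3 [a,b,c=000]: 0000  = hex 0
  rows 4-7 [a,b,c=001]: 1100  = hex C
  rows 8-11 [a,b,c=010]: 0000  = hex 0
  rows 12-15 [a,b,c=011]: 1100  = hex C
  rows 16-19 [a,b,c=100]: 1111  = hex F
  rows 20-23 [a,b,c=101]: 0011  = hex 3
  rows 24-27 [a,b,c=110]: 1111  = hex F
  rows 28-31 [a,b,c=111]: 0011  = hex 3
Output column (row 0 .. row 31) = 00001100000011001111001111110011
Output column grouped in 4s = 0000 1100 0000 1100 1111 0011 1111 0011 = 0x0C0CF3F3
Convert to decimal digit by digit (value = value*16 + digit):
  0 -> 0
  0*16 + 12 (C) = 12
  12*16 + 0 = 192
  192*16 + 12 (C) = 3084
  3084*16 + 15 (F) = 49359
  49359*16 + 3 = 789747
  789747*16 + 15 (F) = 12635967
  12635967*16 + 3 = 202175475
Decimal = 202175475

202175475


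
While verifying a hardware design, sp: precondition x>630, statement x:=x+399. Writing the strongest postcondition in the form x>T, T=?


Formula: sp(P, x:=E) = exists old_x. (x = E[old_x/x]) AND P[old_x/x] (old_x is the value of x before the assignment; eliminate old_x by solving x = E[old_x/x] for old_x)
Step 1: Precondition P: x>630, i.e. old_x > 630
Step 2: Assignment gives x = old_x + 399, so old_x = x - 399
Step 3: Substitute into P: x - 399 > 630
Step 4: Simplify: x > 630+399 = 1029

1029


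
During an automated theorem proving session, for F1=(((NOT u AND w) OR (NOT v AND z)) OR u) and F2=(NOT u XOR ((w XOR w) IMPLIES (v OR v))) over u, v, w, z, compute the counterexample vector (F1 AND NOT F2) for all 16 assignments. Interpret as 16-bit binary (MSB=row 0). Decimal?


F1 = (((NOT u AND w) OR (NOT v AND z)) OR u)
F2 = (NOT u XOR ((w XOR w) IMPLIES (v OR v)))
Counterexample to F1=>F2 is where F1=1 and F2=0.
Evaluate each row (bits = u,v,w,z, MSB first):
  row 0 [0000]: F1=0 F2=0 -> F1&~F2 -> 0
  row 1 [0001]: F1=1 F2=0 -> F1&~F2 -> 1
  row 2 [0010]: F1=1 F2=0 -> F1&~F2 -> 1
  row 3 [0011]: F1=1 F2=0 -> F1&~F2 -> 1
  row 4 [0100]: F1=0 F2=0 -> F1&~F2 -> 0
  row 5 [0101]: F1=0 F2=0 -> F1&~F2 -> 0
  row 6 [0110]: F1=1 F2=0 -> F1&~F2 -> 1
  row 7 [0111]: F1=1 F2=0 -> F1&~F2 -> 1
  row 8 [1000]: F1=1 F2=1 -> F1&~F2 -> 0
  row 9 [1001]: F1=1 F2=1 -> F1&~F2 -> 0
  row 10 [1010]: F1=1 F2=1 -> F1&~F2 -> 0
  row 11 [1011]: F1=1 F2=1 -> F1&~F2 -> 0
  row 12 [1100]: F1=1 F2=1 -> F1&~F2 -> 0
  row 13 [1101]: F1=1 F2=1 -> F1&~F2 -> 0
  row 14 [1110]: F1=1 F2=1 -> F1&~F2 -> 0
  row 15 [1111]: F1=1 F2=1 -> F1&~F2 -> 0
Full result column, 4 rows per line (u,v fixed per line; w,z runs 00..11 left to right):
  rows 0-3 [u,v=00]: 0111  = hex 7
  rows 4-7 [u,v=01]: 0011  = hex 3
  rows 8-11 [u,v=10]: 0000  = hex 0
  rows 12-15 [u,v=11]: 0000  = hex 0
Counterexample vector (row 0 .. row 15) = 0111001100000000
Output column grouped in 4s = 0111 0011 0000 0000 = 0x7300
Convert to decimal digit by digit (value = value*16 + digit):
  7 -> 7
  7*16 + 3 = 115
  115*16 + 0 = 1840
  1840*16 + 0 = 29440
Decimal = 29440

29440


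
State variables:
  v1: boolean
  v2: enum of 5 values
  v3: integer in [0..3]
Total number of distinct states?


State space = product of domain sizes of all variables.
Domain sizes:
  v1 (boolean): 2
  v2 (enum of 5 values): 5
  v3 (integer in [0..3]): 4
Product = 2 * 5 * 4 = 40

40


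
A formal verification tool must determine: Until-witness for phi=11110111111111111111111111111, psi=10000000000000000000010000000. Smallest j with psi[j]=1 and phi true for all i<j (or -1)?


(phi U psi) at 0: need smallest j with psi[j]=1 and phi[i]=1 for all i in [0,j).
Scan from step 0:
  step 0: psi=1 and phi held for [0,0) -> witness found
Witness step = 0

0


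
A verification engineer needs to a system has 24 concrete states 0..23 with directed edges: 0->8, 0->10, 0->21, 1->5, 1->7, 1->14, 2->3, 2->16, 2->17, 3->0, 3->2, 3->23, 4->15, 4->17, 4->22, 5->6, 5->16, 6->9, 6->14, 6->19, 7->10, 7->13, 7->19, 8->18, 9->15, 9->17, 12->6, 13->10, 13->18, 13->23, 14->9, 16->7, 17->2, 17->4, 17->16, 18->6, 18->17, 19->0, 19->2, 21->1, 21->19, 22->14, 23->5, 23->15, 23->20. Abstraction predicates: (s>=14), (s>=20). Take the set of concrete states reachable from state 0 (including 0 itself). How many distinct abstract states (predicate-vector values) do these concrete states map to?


BFS from 0:
Concrete reachable: {0, 1, 2, 3, 4, 5, 6, 7, 8, 9, 10, 13, 14, 15, 16, 17, 18, 19, 20, 21, 22, 23}
Abstract via predicates (s>=14), (s>=20):
  (0,0) <- {0, 1, 2, 3, 4, 5, 6, 7, 8, 9, 10, 13}
  (1,0) <- {14, 15, 16, 17, 18, 19}
  (1,1) <- {20, 21, 22, 23}
Distinct abstract states = 3

3


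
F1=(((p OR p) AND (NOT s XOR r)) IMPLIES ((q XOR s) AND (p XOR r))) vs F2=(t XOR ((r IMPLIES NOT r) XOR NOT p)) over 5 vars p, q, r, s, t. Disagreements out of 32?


F1 = (((p OR p) AND (NOT s XOR r)) IMPLIES ((q XOR s) AND (p XOR r)))
F2 = (t XOR ((r IMPLIES NOT r) XOR NOT p))
Evaluate both on each of 32 rows (bits = p,q,r,s,t):
  row 0 [00000]: F1=1 F2=0 (differ) -> 1
  row 1 [00001]: F1=1 F2=1 -> 0
  row 2 [00010]: F1=1 F2=0 (differ) -> 1
  row 3 [00011]: F1=1 F2=1 -> 0
  row 4 [00100]: F1=1 F2=1 -> 0
  row 5 [00101]: F1=1 F2=0 (differ) -> 1
  row 6 [00110]: F1=1 F2=1 -> 0
  row 7 [00111]: F1=1 F2=0 (differ) -> 1
  row 8 [01000]: F1=1 F2=0 (differ) -> 1
  row 9 [01001]: F1=1 F2=1 -> 0
  row 10 [01010]: F1=1 F2=0 (differ) -> 1
  row 11 [01011]: F1=1 F2=1 -> 0
  row 12 [01100]: F1=1 F2=1 -> 0
  row 13 [01101]: F1=1 F2=0 (differ) -> 1
  row 14 [01110]: F1=1 F2=1 -> 0
  row 15 [01111]: F1=1 F2=0 (differ) -> 1
  row 16 [10000]: F1=0 F2=1 (differ) -> 1
  row 17 [10001]: F1=0 F2=0 -> 0
  row 18 [10010]: F1=1 F2=1 -> 0
  row 19 [10011]: F1=1 F2=0 (differ) -> 1
  row 20 [10100]: F1=1 F2=0 (differ) -> 1
  row 21 [10101]: F1=1 F2=1 -> 0
  row 22 [10110]: F1=0 F2=0 -> 0
  row 23 [10111]: F1=0 F2=1 (differ) -> 1
  row 24 [11000]: F1=1 F2=1 -> 0
  row 25 [11001]: F1=1 F2=0 (differ) -> 1
  row 26 [11010]: F1=1 F2=1 -> 0
  row 27 [11011]: F1=1 F2=0 (differ) -> 1
  row 28 [11100]: F1=1 F2=0 (differ) -> 1
  row 29 [11101]: F1=1 F2=1 -> 0
  row 30 [11110]: F1=0 F2=0 -> 0
  row 31 [11111]: F1=0 F2=1 (differ) -> 1
Full result column, 8 rows per line (p,q fixed per line; r,s,t runs 000..111 left to right):
  rows 0-7 [p,q=00]: 10100101  (ones: 4)
  rows 8-15 [p,q=01]: 10100101  (ones: 4)
  rows 16-23 [p,q=10]: 10011001  (ones: 4)
  rows 24-31 [p,q=11]: 01011001  (ones: 4)
Disagreements = 4+4+4+4 = 16

16


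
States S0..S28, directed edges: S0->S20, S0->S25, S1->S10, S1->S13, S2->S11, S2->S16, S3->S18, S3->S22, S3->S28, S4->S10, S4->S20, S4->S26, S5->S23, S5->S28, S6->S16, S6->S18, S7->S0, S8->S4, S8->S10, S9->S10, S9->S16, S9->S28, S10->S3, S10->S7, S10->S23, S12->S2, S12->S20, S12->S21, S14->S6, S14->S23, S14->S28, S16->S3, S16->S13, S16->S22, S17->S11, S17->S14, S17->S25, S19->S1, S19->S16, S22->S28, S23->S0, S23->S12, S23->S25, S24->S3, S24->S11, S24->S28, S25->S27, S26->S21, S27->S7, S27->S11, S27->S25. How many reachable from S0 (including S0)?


BFS from S0:
  layer 0: {S0}
  layer 1: {S20, S25}
  layer 2: {S27}
  layer 3: {S7, S11}
Reachable set: {S0, S7, S11, S20, S25, S27}
Count = 6

6


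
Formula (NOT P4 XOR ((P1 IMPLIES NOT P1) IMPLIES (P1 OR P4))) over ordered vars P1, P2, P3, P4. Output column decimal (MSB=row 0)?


Formula: (NOT P4 XOR ((P1 IMPLIES NOT P1) IMPLIES (P1 OR P4))) over P1, P2, P3, P4 (16 rows)
Evaluate each row (bits = P1,P2,P3,P4, MSB first):
  row 0 [0000]: (NOT 0 XOR ((0 IMPLIES NOT 0) IMPLIES (0 OR 0))) -> 1
  row 1 [0001]: (NOT 1 XOR ((0 IMPLIES NOT 0) IMPLIES (0 OR 1))) -> 1
  row 2 [0010]: (NOT 0 XOR ((0 IMPLIES NOT 0) IMPLIES (0 OR 0))) -> 1
  row 3 [0011]: (NOT 1 XOR ((0 IMPLIES NOT 0) IMPLIES (0 OR 1))) -> 1
  row 4 [0100]: (NOT 0 XOR ((0 IMPLIES NOT 0) IMPLIES (0 OR 0))) -> 1
  row 5 [0101]: (NOT 1 XOR ((0 IMPLIES NOT 0) IMPLIES (0 OR 1))) -> 1
  row 6 [0110]: (NOT 0 XOR ((0 IMPLIES NOT 0) IMPLIES (0 OR 0))) -> 1
  row 7 [0111]: (NOT 1 XOR ((0 IMPLIES NOT 0) IMPLIES (0 OR 1))) -> 1
  row 8 [1000]: (NOT 0 XOR ((1 IMPLIES NOT 1) IMPLIES (1 OR 0))) -> 0
  row 9 [1001]: (NOT 1 XOR ((1 IMPLIES NOT 1) IMPLIES (1 OR 1))) -> 1
  row 10 [1010]: (NOT 0 XOR ((1 IMPLIES NOT 1) IMPLIES (1 OR 0))) -> 0
  row 11 [1011]: (NOT 1 XOR ((1 IMPLIES NOT 1) IMPLIES (1 OR 1))) -> 1
  row 12 [1100]: (NOT 0 XOR ((1 IMPLIES NOT 1) IMPLIES (1 OR 0))) -> 0
  row 13 [1101]: (NOT 1 XOR ((1 IMPLIES NOT 1) IMPLIES (1 OR 1))) -> 1
  row 14 [1110]: (NOT 0 XOR ((1 IMPLIES NOT 1) IMPLIES (1 OR 0))) -> 0
  row 15 [1111]: (NOT 1 XOR ((1 IMPLIES NOT 1) IMPLIES (1 OR 1))) -> 1
Full result column, 4 rows per line (P1,P2 fixed per line; P3,P4 runs 00..11 left to right):
  rows 0-3 [P1,P2=00]: 1111  = hex F
  rows 4-7 [P1,P2=01]: 1111  = hex F
  rows 8-11 [P1,P2=10]: 0101  = hex 5
  rows 12-15 [P1,P2=11]: 0101  = hex 5
Output column (row 0 .. row 15) = 1111111101010101
Output column grouped in 4s = 1111 1111 0101 0101 = 0xFF55
Convert to decimal digit by digit (value = value*16 + digit):
  F -> 15
  15*16 + 15 (F) = 255
  255*16 + 5 = 4085
  4085*16 + 5 = 65365
Decimal = 65365

65365


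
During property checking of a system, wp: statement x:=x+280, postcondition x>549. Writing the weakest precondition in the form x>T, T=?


Formula: wp(x:=E, P) = P[E/x] (substitute E for x in postcondition)
Step 1: Postcondition: x>549
Step 2: Substitute x+280 for x: x+280>549
Step 3: Solve for x: x > 549-280 = 269

269


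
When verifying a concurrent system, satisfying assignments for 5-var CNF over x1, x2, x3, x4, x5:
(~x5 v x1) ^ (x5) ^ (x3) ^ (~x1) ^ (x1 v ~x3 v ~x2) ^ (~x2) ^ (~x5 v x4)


CNF with 7 clauses over 5 vars (32 assignments).
An assignment satisfies CNF iff every clause has >=1 true literal.
Check each row (bits = x1,x2,x3,x4,x5; clause T/F shown):
  row 0 [00000]: clauses=TFFTTTT -> 0
  row 1 [00001]: clauses=FTFTTTF -> 0
  row 2 [00010]: clauses=TFFTTTT -> 0
  row 3 [00011]: clauses=FTFTTTT -> 0
  row 4 [00100]: clauses=TFTTTTT -> 0
  row 5 [00101]: clauses=FTTTTTF -> 0
  row 6 [00110]: clauses=TFTTTTT -> 0
  row 7 [00111]: clauses=FTTTTTT -> 0
  row 8 [01000]: clauses=TFFTTFT -> 0
  row 9 [01001]: clauses=FTFTTFF -> 0
  row 10 [01010]: clauses=TFFTTFT -> 0
  row 11 [01011]: clauses=FTFTTFT -> 0
  row 12 [01100]: clauses=TFTTFFT -> 0
  row 13 [01101]: clauses=FTTTFFF -> 0
  row 14 [01110]: clauses=TFTTFFT -> 0
  row 15 [01111]: clauses=FTTTFFT -> 0
  row 16 [10000]: clauses=TFFFTTT -> 0
  row 17 [10001]: clauses=TTFFTTF -> 0
  row 18 [10010]: clauses=TFFFTTT -> 0
  row 19 [10011]: clauses=TTFFTTT -> 0
  row 20 [10100]: clauses=TFTFTTT -> 0
  row 21 [10101]: clauses=TTTFTTF -> 0
  row 22 [10110]: clauses=TFTFTTT -> 0
  row 23 [10111]: clauses=TTTFTTT -> 0
  row 24 [11000]: clauses=TFFFTFT -> 0
  row 25 [11001]: clauses=TTFFTFF -> 0
  row 26 [11010]: clauses=TFFFTFT -> 0
  row 27 [11011]: clauses=TTFFTFT -> 0
  row 28 [11100]: clauses=TFTFTFT -> 0
  row 29 [11101]: clauses=TTTFTFF -> 0
  row 30 [11110]: clauses=TFTFTFT -> 0
  row 31 [11111]: clauses=TTTFTFT -> 0
Full result column, 8 rows per line (x1,x2 fixed per line; x3,x4,x5 runs 000..111 left to right):
  rows 0-7 [x1,x2=00]: 00000000  (ones: 0)
  rows 8-15 [x1,x2=01]: 00000000  (ones: 0)
  rows 16-23 [x1,x2=10]: 00000000  (ones: 0)
  rows 24-31 [x1,x2=11]: 00000000  (ones: 0)
Satisfying assignments = 0+0+0+0 = 0

0


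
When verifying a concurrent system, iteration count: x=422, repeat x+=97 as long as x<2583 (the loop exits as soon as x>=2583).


Step 1: x goes from 422 toward 2583 by 97; the body runs while x<2583, so iterations = ceil((bound-start)/step)
Step 2: Distance=2161
Step 3: ceil(2161/97)=23

23


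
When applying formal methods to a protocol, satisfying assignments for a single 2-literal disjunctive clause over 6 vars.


Step 1: Total=2^6=64
Step 2: Unsat when all 2 false: 2^4=16
Step 3: Sat=64-16=48

48


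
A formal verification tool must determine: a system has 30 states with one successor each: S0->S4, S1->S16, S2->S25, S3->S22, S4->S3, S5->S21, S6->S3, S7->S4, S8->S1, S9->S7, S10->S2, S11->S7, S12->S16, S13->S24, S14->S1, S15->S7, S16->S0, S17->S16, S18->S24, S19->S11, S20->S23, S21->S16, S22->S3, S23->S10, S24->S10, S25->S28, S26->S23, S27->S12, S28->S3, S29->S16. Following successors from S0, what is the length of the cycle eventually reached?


Trace from S0 until a state repeats:
  S0 -> S4 -> S3 -> S22 -> S3
S3 first seen at step 2, revisited at step 4.
Cycle length = 4 - 2 = 2

2


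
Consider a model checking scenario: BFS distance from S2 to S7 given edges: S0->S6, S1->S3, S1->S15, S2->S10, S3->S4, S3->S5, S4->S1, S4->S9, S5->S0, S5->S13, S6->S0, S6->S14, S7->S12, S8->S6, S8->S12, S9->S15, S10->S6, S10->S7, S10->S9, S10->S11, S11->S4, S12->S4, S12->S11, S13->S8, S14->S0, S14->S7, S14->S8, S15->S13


BFS layer-by-layer from S2:
  dist 0: {S2}
  dist 1: {S10}
  dist 2: {S6, S7, S9, S11}
  -> S7 reached at distance 2
Shortest path length = 2

2


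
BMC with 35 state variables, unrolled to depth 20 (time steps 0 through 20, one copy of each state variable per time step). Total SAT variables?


BMC unrolls to depth k, creating one copy of each state var for steps 0..k.
Step count = 20 + 1 = 21 (steps 0 through 20)
Vars per step = 35
Total = 35 * 21 = 735

735


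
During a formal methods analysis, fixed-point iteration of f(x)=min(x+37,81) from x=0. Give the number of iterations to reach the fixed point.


Step 1: x=0, cap=81, increment=37
Step 2: x grows by 37 each step until capped at 81; fixed point is x=81
Step 3: iterations = ceil(81/37) = 3

3


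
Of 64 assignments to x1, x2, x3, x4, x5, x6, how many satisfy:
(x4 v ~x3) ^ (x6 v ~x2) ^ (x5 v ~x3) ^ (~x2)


CNF with 4 clauses over 6 vars (64 assignments).
An assignment satisfies CNF iff every clause has >=1 true literal.
Check each row (bits = x1,x2,x3,x4,x5,x6; clause T/F shown):
  row 0 [000000]: clauses=TTTT -> 1
  row 1 [000001]: clauses=TTTT -> 1
  row 2 [000010]: clauses=TTTT -> 1
  row 3 [000011]: clauses=TTTT -> 1
  row 4 [000100]: clauses=TTTT -> 1
  (every remaining row is evaluated the same way; all 64 results are listed next)
Full result column, 8 rows per line (x1,x2,x3 fixed per line; x4,x5,x6 runs 000..111 left to right):
  rows 0-7 [x1,x2,x3=000]: 11111111  (ones: 8)
  rows 8-15 [x1,x2,x3=001]: 00000011  (ones: 2)
  rows 16-23 [x1,x2,x3=010]: 00000000  (ones: 0)
  rows 24-31 [x1,x2,x3=011]: 00000000  (ones: 0)
  rows 32-39 [x1,x2,x3=100]: 11111111  (ones: 8)
  rows 40-47 [x1,x2,x3=101]: 00000011  (ones: 2)
  rows 48-55 [x1,x2,x3=110]: 00000000  (ones: 0)
  rows 56-63 [x1,x2,x3=111]: 00000000  (ones: 0)
Satisfying assignments = 8+2+0+0+8+2+0+0 = 20

20


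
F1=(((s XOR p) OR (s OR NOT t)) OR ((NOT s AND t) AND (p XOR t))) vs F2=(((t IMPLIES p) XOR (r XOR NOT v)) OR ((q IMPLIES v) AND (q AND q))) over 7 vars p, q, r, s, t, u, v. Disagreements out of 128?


F1 = (((s XOR p) OR (s OR NOT t)) OR ((NOT s AND t) AND (p XOR t)))
F2 = (((t IMPLIES p) XOR (r XOR NOT v)) OR ((q IMPLIES v) AND (q AND q)))
Evaluate both on each of 128 rows (bits = p,q,r,s,t,u,v):
  row 0 [0000000]: F1=1 F2=0 (differ) -> 1
  row 1 [0000001]: F1=1 F2=1 -> 0
  row 2 [0000010]: F1=1 F2=0 (differ) -> 1
  row 3 [0000011]: F1=1 F2=1 -> 0
  row 4 [0000100]: F1=1 F2=1 -> 0
  (every remaining row is evaluated the same way; all 128 results are listed next)
Full result column, 8 rows per line (p,q,r,s fixed per line; t,u,v runs 000..111 left to right):
  rows 0-7 [p,q,r,s=0000]: 10100101  (ones: 4)
  rows 8-15 [p,q,r,s=0001]: 10100101  (ones: 4)
  rows 16-23 [p,q,r,s=0010]: 01011010  (ones: 4)
  rows 24-31 [p,q,r,s=0011]: 01011010  (ones: 4)
  rows 32-39 [p,q,r,s=0100]: 10100000  (ones: 2)
  rows 40-47 [p,q,r,s=0101]: 10100000  (ones: 2)
  rows 48-55 [p,q,r,s=0110]: 00001010  (ones: 2)
  rows 56-63 [p,q,r,s=0111]: 00001010  (ones: 2)
  rows 64-71 [p,q,r,s=1000]: 10101010  (ones: 4)
  rows 72-79 [p,q,r,s=1001]: 10101010  (ones: 4)
  rows 80-87 [p,q,r,s=1010]: 01010101  (ones: 4)
  rows 88-95 [p,q,r,s=1011]: 01010101  (ones: 4)
  rows 96-103 [p,q,r,s=1100]: 10101010  (ones: 4)
  rows 104-111 [p,q,r,s=1101]: 10101010  (ones: 4)
  rows 112-119 [p,q,r,s=1110]: 00000000  (ones: 0)
  rows 120-127 [p,q,r,s=1111]: 00000000  (ones: 0)
Disagreements = 4+4+4+4+2+2+2+2+4+4+4+4+4+4+0+0 = 48

48


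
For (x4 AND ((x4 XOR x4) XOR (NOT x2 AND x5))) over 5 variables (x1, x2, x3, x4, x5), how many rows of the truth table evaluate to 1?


Formula: (x4 AND ((x4 XOR x4) XOR (NOT x2 AND x5))) over 5 vars (32 rows)
Evaluate each row (x1, x2, x3, x4, x5 as bits, MSB first):
  row 0 [00000]: (0 AND ((0 XOR 0) XOR (NOT 0 AND 0))) -> 0
  row 1 [00001]: (0 AND ((0 XOR 0) XOR (NOT 0 AND 1))) -> 0
  row 2 [00010]: (1 AND ((1 XOR 1) XOR (NOT 0 AND 0))) -> 0
  row 3 [00011]: (1 AND ((1 XOR 1) XOR (NOT 0 AND 1))) -> 1
  row 4 [00100]: (0 AND ((0 XOR 0) XOR (NOT 0 AND 0))) -> 0
  row 5 [00101]: (0 AND ((0 XOR 0) XOR (NOT 0 AND 1))) -> 0
  row 6 [00110]: (1 AND ((1 XOR 1) XOR (NOT 0 AND 0))) -> 0
  row 7 [00111]: (1 AND ((1 XOR 1) XOR (NOT 0 AND 1))) -> 1
  row 8 [01000]: (0 AND ((0 XOR 0) XOR (NOT 1 AND 0))) -> 0
  row 9 [01001]: (0 AND ((0 XOR 0) XOR (NOT 1 AND 1))) -> 0
  row 10 [01010]: (1 AND ((1 XOR 1) XOR (NOT 1 AND 0))) -> 0
  row 11 [01011]: (1 AND ((1 XOR 1) XOR (NOT 1 AND 1))) -> 0
  row 12 [01100]: (0 AND ((0 XOR 0) XOR (NOT 1 AND 0))) -> 0
  row 13 [01101]: (0 AND ((0 XOR 0) XOR (NOT 1 AND 1))) -> 0
  row 14 [01110]: (1 AND ((1 XOR 1) XOR (NOT 1 AND 0))) -> 0
  row 15 [01111]: (1 AND ((1 XOR 1) XOR (NOT 1 AND 1))) -> 0
  row 16 [10000]: (0 AND ((0 XOR 0) XOR (NOT 0 AND 0))) -> 0
  row 17 [10001]: (0 AND ((0 XOR 0) XOR (NOT 0 AND 1))) -> 0
  row 18 [10010]: (1 AND ((1 XOR 1) XOR (NOT 0 AND 0))) -> 0
  row 19 [10011]: (1 AND ((1 XOR 1) XOR (NOT 0 AND 1))) -> 1
  row 20 [10100]: (0 AND ((0 XOR 0) XOR (NOT 0 AND 0))) -> 0
  row 21 [10101]: (0 AND ((0 XOR 0) XOR (NOT 0 AND 1))) -> 0
  row 22 [10110]: (1 AND ((1 XOR 1) XOR (NOT 0 AND 0))) -> 0
  row 23 [10111]: (1 AND ((1 XOR 1) XOR (NOT 0 AND 1))) -> 1
  row 24 [11000]: (0 AND ((0 XOR 0) XOR (NOT 1 AND 0))) -> 0
  row 25 [11001]: (0 AND ((0 XOR 0) XOR (NOT 1 AND 1))) -> 0
  row 26 [11010]: (1 AND ((1 XOR 1) XOR (NOT 1 AND 0))) -> 0
  row 27 [11011]: (1 AND ((1 XOR 1) XOR (NOT 1 AND 1))) -> 0
  row 28 [11100]: (0 AND ((0 XOR 0) XOR (NOT 1 AND 0))) -> 0
  row 29 [11101]: (0 AND ((0 XOR 0) XOR (NOT 1 AND 1))) -> 0
  row 30 [11110]: (1 AND ((1 XOR 1) XOR (NOT 1 AND 0))) -> 0
  row 31 [11111]: (1 AND ((1 XOR 1) XOR (NOT 1 AND 1))) -> 0
Full result column, 8 rows per line (x1,x2 fixed per line; x3,x4,x5 runs 000..111 left to right):
  rows 0-7 [x1,x2=00]: 00010001  (ones: 2)
  rows 8-15 [x1,x2=01]: 00000000  (ones: 0)
  rows 16-23 [x1,x2=10]: 00010001  (ones: 2)
  rows 24-31 [x1,x2=11]: 00000000  (ones: 0)
Count of 1-rows = 2+0+2+0 = 4

4


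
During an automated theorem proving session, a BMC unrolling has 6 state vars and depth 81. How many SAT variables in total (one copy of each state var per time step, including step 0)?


BMC unrolls to depth k, creating one copy of each state var for steps 0..k.
Step count = 81 + 1 = 82 (steps 0 through 81)
Vars per step = 6
Total = 6 * 82 = 492

492


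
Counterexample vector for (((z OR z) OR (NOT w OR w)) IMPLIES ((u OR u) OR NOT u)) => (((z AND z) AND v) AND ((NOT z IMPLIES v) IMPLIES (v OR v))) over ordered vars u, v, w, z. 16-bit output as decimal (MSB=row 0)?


F1 = (((z OR z) OR (NOT w OR w)) IMPLIES ((u OR u) OR NOT u))
F2 = (((z AND z) AND v) AND ((NOT z IMPLIES v) IMPLIES (v OR v)))
Counterexample to F1=>F2 is where F1=1 and F2=0.
Evaluate each row (bits = u,v,w,z, MSB first):
  row 0 [0000]: F1=1 F2=0 -> F1&~F2 -> 1
  row 1 [0001]: F1=1 F2=0 -> F1&~F2 -> 1
  row 2 [0010]: F1=1 F2=0 -> F1&~F2 -> 1
  row 3 [0011]: F1=1 F2=0 -> F1&~F2 -> 1
  row 4 [0100]: F1=1 F2=0 -> F1&~F2 -> 1
  row 5 [0101]: F1=1 F2=1 -> F1&~F2 -> 0
  row 6 [0110]: F1=1 F2=0 -> F1&~F2 -> 1
  row 7 [0111]: F1=1 F2=1 -> F1&~F2 -> 0
  row 8 [1000]: F1=1 F2=0 -> F1&~F2 -> 1
  row 9 [1001]: F1=1 F2=0 -> F1&~F2 -> 1
  row 10 [1010]: F1=1 F2=0 -> F1&~F2 -> 1
  row 11 [1011]: F1=1 F2=0 -> F1&~F2 -> 1
  row 12 [1100]: F1=1 F2=0 -> F1&~F2 -> 1
  row 13 [1101]: F1=1 F2=1 -> F1&~F2 -> 0
  row 14 [1110]: F1=1 F2=0 -> F1&~F2 -> 1
  row 15 [1111]: F1=1 F2=1 -> F1&~F2 -> 0
Full result column, 4 rows per line (u,v fixed per line; w,z runs 00..11 left to right):
  rows 0-3 [u,v=00]: 1111  = hex F
  rows 4-7 [u,v=01]: 1010  = hex A
  rows 8-11 [u,v=10]: 1111  = hex F
  rows 12-15 [u,v=11]: 1010  = hex A
Counterexample vector (row 0 .. row 15) = 1111101011111010
Output column grouped in 4s = 1111 1010 1111 1010 = 0xFAFA
Convert to decimal digit by digit (value = value*16 + digit):
  F -> 15
  15*16 + 10 (A) = 250
  250*16 + 15 (F) = 4015
  4015*16 + 10 (A) = 64250
Decimal = 64250

64250
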